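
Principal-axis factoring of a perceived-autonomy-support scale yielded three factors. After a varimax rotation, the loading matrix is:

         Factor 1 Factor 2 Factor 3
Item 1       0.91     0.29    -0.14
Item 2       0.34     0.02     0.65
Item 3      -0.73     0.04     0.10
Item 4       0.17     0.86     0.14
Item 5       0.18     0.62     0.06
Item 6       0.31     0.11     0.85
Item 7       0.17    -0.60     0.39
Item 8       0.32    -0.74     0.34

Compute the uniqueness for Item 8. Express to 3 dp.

0.234

h² = 0.32² + (-0.74)² + 0.34² = 0.1024 + 0.5476 + 0.1156 = 0.7656
Uniqueness u² = 1 − h² = 1 − 0.7656 = 0.2344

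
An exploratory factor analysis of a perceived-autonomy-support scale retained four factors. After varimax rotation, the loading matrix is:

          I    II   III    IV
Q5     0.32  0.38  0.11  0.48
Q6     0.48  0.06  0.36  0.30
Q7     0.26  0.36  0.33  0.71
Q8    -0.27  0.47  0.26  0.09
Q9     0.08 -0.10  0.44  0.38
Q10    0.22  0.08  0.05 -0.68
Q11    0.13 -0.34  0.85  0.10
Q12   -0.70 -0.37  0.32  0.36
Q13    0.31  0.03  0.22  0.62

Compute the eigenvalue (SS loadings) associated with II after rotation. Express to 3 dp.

SS loadings for II = 0.38² + 0.06² + 0.36² + 0.47² + (-0.10)² + 0.08² + (-0.34)² + (-0.37)² + 0.03² = 0.1444 + 0.0036 + 0.1296 + 0.2209 + 0.0100 + 0.0064 + 0.1156 + 0.1369 + 0.0009 = 0.7683

0.768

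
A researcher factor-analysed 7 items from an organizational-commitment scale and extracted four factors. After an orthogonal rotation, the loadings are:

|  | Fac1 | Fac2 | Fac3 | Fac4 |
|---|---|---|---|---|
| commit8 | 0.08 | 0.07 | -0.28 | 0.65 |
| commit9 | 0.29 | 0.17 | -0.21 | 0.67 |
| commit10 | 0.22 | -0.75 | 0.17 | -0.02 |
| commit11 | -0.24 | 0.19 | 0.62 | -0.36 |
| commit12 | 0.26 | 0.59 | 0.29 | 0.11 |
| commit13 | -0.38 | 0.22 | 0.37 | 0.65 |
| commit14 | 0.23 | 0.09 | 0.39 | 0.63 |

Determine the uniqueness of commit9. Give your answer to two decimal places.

0.39

h² = 0.29² + 0.17² + (-0.21)² + 0.67² = 0.0841 + 0.0289 + 0.0441 + 0.4489 = 0.6060
Uniqueness u² = 1 − h² = 1 − 0.6060 = 0.3940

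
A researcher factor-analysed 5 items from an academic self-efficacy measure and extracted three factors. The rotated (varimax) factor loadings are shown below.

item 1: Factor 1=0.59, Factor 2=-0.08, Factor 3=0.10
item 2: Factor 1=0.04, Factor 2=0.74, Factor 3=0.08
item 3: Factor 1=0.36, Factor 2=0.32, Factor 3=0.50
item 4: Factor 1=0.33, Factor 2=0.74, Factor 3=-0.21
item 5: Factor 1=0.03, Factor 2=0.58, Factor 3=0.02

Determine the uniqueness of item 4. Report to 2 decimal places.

h² = 0.33² + 0.74² + (-0.21)² = 0.1089 + 0.5476 + 0.0441 = 0.7006
Uniqueness u² = 1 − h² = 1 − 0.7006 = 0.2994

0.30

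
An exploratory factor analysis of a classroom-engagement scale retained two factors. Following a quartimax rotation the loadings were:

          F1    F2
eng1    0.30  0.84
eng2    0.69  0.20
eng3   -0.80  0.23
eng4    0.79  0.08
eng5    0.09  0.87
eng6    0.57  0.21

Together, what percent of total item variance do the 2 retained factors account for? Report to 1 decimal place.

62.8%

SS loadings by factor: 2.1632, 1.6059; total = 3.7691.
Total variance with 6 standardized items is 6, so the solution explains 3.7691/6 = 0.6282 = 62.82%.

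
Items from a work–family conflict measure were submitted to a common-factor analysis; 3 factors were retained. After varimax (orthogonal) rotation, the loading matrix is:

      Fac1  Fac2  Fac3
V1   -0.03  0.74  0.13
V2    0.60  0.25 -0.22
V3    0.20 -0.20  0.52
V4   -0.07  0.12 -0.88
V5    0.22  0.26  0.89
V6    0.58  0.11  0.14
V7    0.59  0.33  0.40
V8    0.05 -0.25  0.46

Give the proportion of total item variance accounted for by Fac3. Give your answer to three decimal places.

SS loadings for Fac3 = 0.13² + (-0.22)² + 0.52² + (-0.88)² + 0.89² + 0.14² + 0.40² + 0.46² = 2.2934
Proportion of variance = 2.2934 / 8 = 0.2867.

0.287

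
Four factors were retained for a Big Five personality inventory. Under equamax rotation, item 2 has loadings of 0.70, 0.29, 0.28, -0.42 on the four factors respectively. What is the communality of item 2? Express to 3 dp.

h² = 0.70² + 0.29² + 0.28² + (-0.42)² = 0.4900 + 0.0841 + 0.0784 + 0.1764 = 0.8289

0.829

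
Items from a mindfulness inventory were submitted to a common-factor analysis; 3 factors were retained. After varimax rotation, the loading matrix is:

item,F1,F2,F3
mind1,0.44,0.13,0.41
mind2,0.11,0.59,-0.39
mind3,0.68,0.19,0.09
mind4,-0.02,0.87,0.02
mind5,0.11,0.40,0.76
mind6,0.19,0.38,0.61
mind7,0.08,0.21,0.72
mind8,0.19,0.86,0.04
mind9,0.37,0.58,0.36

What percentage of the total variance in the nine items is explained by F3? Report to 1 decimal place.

21.4%

SS loadings for F3 = 0.41² + (-0.39)² + 0.09² + 0.02² + 0.76² + 0.61² + 0.72² + 0.04² + 0.36² = 1.9280
With 9 standardized items, total variance = 9. Proportion = 1.9280/9 = 0.2142 → 21.42%.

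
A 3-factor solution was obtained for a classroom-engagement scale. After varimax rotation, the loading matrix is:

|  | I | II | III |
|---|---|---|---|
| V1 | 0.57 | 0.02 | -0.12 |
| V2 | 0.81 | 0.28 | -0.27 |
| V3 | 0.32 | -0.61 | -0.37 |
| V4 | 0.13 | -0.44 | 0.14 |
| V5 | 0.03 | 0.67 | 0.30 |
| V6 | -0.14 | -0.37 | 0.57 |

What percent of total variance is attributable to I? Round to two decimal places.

18.68%

SS loadings for I = 0.57² + 0.81² + 0.32² + 0.13² + 0.03² + (-0.14)² = 1.1208
With 6 standardized items, total variance = 6. Proportion = 1.1208/6 = 0.1868 → 18.68%.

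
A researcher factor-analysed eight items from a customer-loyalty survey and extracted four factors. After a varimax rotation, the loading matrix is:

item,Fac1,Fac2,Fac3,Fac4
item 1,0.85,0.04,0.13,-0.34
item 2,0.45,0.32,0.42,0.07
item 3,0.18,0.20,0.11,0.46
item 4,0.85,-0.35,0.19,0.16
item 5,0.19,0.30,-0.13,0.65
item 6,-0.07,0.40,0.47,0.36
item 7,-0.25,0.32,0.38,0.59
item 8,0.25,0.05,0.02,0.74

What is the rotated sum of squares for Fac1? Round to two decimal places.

SS loadings for Fac1 = 0.85² + 0.45² + 0.18² + 0.85² + 0.19² + (-0.07)² + (-0.25)² + 0.25² = 0.7225 + 0.2025 + 0.0324 + 0.7225 + 0.0361 + 0.0049 + 0.0625 + 0.0625 = 1.8459

1.85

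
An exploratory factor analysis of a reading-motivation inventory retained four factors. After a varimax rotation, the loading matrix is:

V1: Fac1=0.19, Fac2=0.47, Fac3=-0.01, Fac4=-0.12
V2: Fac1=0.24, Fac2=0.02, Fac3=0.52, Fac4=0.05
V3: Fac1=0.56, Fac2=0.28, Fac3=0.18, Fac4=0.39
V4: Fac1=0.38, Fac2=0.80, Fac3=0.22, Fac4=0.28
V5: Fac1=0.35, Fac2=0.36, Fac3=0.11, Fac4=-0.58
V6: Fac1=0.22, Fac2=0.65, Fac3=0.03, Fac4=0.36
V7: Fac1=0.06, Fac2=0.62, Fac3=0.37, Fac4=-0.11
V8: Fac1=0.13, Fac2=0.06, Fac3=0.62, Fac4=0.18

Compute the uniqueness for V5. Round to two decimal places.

h² = 0.35² + 0.36² + 0.11² + (-0.58)² = 0.1225 + 0.1296 + 0.0121 + 0.3364 = 0.6006
Uniqueness u² = 1 − h² = 1 − 0.6006 = 0.3994

0.40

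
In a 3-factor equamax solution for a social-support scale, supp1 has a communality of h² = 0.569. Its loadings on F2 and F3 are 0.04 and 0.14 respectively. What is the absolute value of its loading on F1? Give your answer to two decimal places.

0.74

Under orthogonal rotation h² = Σλ², so λ_F1² = h² − (0.0212) = 0.569 − 0.0212 = 0.5478.
|λ| = √0.5478 = 0.7401.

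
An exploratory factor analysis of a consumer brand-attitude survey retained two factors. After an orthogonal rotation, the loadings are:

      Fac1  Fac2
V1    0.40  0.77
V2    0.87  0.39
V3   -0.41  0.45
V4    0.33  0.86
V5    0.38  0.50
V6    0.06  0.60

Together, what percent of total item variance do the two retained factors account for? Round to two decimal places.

60.65%

Communalities: 0.7529, 0.9090, 0.3706, 0.8485, 0.3944, 0.3636; Σh² = 3.6390.
Total variance with 6 standardized items is 6, so the solution explains 3.6390/6 = 0.6065 = 60.65%.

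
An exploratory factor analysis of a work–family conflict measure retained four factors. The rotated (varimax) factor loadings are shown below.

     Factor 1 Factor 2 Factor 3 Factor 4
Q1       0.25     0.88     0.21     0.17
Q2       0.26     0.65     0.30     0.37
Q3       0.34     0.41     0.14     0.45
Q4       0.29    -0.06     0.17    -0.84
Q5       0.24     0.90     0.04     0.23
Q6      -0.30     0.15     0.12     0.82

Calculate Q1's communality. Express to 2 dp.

0.91

h² = 0.25² + 0.88² + 0.21² + 0.17² = 0.0625 + 0.7744 + 0.0441 + 0.0289 = 0.9099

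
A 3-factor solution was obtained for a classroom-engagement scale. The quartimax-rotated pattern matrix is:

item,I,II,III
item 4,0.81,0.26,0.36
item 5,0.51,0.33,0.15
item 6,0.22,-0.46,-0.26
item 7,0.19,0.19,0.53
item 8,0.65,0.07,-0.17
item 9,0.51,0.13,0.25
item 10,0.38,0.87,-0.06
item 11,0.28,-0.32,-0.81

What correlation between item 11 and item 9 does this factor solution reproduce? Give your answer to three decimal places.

-0.101

r̂ = Σ λ_i·λ_j across factors = (0.28)(0.51) + (-0.32)(0.13) + (-0.81)(0.25)
  = +0.1428 -0.0416 -0.2025 = -0.1013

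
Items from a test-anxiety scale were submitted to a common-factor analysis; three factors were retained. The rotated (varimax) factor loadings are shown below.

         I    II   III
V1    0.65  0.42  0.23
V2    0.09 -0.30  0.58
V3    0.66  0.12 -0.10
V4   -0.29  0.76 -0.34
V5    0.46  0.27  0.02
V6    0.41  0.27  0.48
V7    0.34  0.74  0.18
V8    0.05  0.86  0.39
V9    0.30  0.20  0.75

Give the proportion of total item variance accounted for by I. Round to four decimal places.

0.1709

SS loadings for I = 0.65² + 0.09² + 0.66² + (-0.29)² + 0.46² + 0.41² + 0.34² + 0.05² + 0.30² = 1.5381
Proportion of variance = 1.5381 / 9 = 0.1709.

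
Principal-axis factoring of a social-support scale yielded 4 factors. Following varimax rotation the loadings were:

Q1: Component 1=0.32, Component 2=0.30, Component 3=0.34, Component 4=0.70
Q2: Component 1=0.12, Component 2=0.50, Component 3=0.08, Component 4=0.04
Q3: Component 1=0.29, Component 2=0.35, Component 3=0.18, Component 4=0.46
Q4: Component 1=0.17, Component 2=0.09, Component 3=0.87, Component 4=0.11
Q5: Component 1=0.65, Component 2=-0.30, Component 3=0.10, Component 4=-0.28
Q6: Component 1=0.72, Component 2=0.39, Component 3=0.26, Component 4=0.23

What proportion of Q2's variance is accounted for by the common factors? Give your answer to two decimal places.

h² = 0.12² + 0.50² + 0.08² + 0.04² = 0.0144 + 0.2500 + 0.0064 + 0.0016 = 0.2724

0.27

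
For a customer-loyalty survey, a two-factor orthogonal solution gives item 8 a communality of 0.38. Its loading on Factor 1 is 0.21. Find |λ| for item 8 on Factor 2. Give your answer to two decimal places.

0.58

Under orthogonal rotation h² = Σλ², so λ_Factor 2² = h² − (0.0441) = 0.38 − 0.0441 = 0.3359.
|λ| = √0.3359 = 0.5796.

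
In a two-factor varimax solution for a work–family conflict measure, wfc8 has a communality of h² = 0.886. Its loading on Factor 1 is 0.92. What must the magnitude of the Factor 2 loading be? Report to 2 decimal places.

0.20

Under orthogonal rotation h² = Σλ², so λ_Factor 2² = h² − (0.8464) = 0.886 − 0.8464 = 0.0396.
|λ| = √0.0396 = 0.1990.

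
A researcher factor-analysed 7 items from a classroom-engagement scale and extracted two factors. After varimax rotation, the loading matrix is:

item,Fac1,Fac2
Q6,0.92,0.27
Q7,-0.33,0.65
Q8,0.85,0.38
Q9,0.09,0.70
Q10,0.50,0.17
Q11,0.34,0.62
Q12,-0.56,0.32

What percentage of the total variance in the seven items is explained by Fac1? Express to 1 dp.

33.8%

SS loadings for Fac1 = 0.92² + (-0.33)² + 0.85² + 0.09² + 0.50² + 0.34² + (-0.56)² = 2.3651
With 7 standardized items, total variance = 7. Proportion = 2.3651/7 = 0.3379 → 33.79%.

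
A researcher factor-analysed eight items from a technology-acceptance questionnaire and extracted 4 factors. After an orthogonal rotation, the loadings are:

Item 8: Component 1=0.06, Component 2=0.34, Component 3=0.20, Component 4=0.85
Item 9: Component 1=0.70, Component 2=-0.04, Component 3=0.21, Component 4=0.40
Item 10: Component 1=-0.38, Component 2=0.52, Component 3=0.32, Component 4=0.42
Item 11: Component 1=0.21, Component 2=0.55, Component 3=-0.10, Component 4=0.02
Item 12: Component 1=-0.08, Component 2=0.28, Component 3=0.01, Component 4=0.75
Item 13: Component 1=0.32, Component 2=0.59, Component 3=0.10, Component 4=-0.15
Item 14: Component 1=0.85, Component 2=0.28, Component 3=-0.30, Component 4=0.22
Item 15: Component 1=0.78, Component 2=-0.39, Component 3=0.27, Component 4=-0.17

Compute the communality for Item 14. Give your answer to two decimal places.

0.94

h² = 0.85² + 0.28² + (-0.30)² + 0.22² = 0.7225 + 0.0784 + 0.0900 + 0.0484 = 0.9393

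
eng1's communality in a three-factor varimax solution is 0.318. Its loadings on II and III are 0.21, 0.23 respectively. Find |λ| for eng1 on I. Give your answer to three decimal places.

0.470

Under orthogonal rotation h² = Σλ², so λ_I² = h² − (0.0970) = 0.318 − 0.0970 = 0.2210.
|λ| = √0.2210 = 0.4701.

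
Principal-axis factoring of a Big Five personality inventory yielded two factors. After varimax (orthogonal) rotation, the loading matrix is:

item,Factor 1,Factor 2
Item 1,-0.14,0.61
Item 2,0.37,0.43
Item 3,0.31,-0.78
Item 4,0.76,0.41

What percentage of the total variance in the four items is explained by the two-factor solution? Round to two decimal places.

54.09%

Communalities: 0.3917, 0.3218, 0.7045, 0.7457; Σh² = 2.1637.
Total variance with 4 standardized items is 4, so the solution explains 2.1637/4 = 0.5409 = 54.09%.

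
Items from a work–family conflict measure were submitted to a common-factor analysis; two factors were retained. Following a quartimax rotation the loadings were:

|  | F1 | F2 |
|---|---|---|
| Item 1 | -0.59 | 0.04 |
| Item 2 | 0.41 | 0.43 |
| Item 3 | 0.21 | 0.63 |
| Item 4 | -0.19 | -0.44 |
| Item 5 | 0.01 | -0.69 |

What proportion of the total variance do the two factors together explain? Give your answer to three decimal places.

Communalities: 0.3497, 0.3530, 0.4410, 0.2297, 0.4762; Σh² = 1.8496.
Total variance with 5 standardized items is 5, so the solution explains 1.8496/5 = 0.3699.

0.370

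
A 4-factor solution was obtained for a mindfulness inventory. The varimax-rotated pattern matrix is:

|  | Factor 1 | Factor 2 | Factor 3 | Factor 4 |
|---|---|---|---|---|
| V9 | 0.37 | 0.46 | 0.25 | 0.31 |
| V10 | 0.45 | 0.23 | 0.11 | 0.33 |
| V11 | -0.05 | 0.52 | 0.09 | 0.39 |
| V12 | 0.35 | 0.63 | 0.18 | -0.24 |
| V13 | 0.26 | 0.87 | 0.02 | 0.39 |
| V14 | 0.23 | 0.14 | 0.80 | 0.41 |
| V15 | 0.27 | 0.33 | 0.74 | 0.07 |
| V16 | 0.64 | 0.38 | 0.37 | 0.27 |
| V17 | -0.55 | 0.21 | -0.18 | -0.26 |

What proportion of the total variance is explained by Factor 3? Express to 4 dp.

0.1636

SS loadings for Factor 3 = 0.25² + 0.11² + 0.09² + 0.18² + 0.02² + 0.80² + 0.74² + 0.37² + (-0.18)² = 1.4724
Proportion of variance = 1.4724 / 9 = 0.1636.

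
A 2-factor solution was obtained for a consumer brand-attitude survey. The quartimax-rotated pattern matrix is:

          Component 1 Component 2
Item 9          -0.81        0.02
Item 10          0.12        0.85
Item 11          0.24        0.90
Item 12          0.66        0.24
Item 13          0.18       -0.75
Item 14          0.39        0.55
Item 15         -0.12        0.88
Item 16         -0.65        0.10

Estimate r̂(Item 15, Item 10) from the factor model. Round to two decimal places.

r̂ = Σ λ_i·λ_j across factors = (-0.12)(0.12) + (0.88)(0.85)
  = -0.0144 +0.7480 = 0.7336

0.73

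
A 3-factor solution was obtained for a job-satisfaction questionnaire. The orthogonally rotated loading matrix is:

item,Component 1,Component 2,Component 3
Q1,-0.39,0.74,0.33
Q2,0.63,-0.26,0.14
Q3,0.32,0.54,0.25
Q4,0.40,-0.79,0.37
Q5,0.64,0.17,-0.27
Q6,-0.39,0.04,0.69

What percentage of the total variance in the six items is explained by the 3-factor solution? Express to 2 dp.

Communalities: 0.8086, 0.4841, 0.4565, 0.9210, 0.5114, 0.6298; Σh² = 3.8114.
Total variance with 6 standardized items is 6, so the solution explains 3.8114/6 = 0.6352 = 63.52%.

63.52%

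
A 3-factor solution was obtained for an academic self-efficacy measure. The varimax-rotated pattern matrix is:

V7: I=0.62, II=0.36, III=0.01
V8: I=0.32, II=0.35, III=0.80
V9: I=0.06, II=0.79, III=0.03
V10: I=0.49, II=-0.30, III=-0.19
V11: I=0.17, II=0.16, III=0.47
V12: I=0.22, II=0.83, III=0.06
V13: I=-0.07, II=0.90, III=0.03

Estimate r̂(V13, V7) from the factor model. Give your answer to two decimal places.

r̂ = Σ λ_i·λ_j across factors = (-0.07)(0.62) + (0.90)(0.36) + (0.03)(0.01)
  = -0.0434 +0.3240 +0.0003 = 0.2809

0.28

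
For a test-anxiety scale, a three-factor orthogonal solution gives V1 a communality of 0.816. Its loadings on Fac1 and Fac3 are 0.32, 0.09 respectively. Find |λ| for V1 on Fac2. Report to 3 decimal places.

Under orthogonal rotation h² = Σλ², so λ_Fac2² = h² − (0.1105) = 0.816 − 0.1105 = 0.7055.
|λ| = √0.7055 = 0.8399.

0.840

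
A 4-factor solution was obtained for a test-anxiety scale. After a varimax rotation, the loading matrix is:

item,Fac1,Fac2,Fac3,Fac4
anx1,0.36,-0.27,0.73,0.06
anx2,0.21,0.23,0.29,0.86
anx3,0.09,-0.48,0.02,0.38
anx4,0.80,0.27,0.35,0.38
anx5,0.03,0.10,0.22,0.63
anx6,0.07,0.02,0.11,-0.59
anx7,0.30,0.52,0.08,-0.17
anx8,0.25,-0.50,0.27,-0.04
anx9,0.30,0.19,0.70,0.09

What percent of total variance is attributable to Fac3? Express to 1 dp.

SS loadings for Fac3 = 0.73² + 0.29² + 0.02² + 0.35² + 0.22² + 0.11² + 0.08² + 0.27² + 0.70² = 1.3697
With 9 standardized items, total variance = 9. Proportion = 1.3697/9 = 0.1522 → 15.22%.

15.2%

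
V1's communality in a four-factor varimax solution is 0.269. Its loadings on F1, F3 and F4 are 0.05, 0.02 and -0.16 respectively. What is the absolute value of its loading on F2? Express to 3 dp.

Under orthogonal rotation h² = Σλ², so λ_F2² = h² − (0.0285) = 0.269 − 0.0285 = 0.2405.
|λ| = √0.2405 = 0.4904.

0.490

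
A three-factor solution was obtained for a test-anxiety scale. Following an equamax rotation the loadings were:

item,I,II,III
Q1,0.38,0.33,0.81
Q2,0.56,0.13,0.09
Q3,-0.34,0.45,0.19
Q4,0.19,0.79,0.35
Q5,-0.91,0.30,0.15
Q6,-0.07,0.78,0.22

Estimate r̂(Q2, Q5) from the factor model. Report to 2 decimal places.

-0.46

r̂ = Σ λ_i·λ_j across factors = (0.56)(-0.91) + (0.13)(0.30) + (0.09)(0.15)
  = -0.5096 +0.0390 +0.0135 = -0.4571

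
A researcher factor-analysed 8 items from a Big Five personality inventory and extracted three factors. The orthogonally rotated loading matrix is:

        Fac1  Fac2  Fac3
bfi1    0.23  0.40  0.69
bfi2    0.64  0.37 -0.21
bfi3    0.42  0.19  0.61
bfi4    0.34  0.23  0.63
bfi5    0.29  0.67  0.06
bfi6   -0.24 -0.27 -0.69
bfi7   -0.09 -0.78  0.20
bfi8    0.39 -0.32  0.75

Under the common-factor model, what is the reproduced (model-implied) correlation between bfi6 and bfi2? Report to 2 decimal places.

r̂ = Σ λ_i·λ_j across factors = (-0.24)(0.64) + (-0.27)(0.37) + (-0.69)(-0.21)
  = -0.1536 -0.0999 +0.1449 = -0.1086

-0.11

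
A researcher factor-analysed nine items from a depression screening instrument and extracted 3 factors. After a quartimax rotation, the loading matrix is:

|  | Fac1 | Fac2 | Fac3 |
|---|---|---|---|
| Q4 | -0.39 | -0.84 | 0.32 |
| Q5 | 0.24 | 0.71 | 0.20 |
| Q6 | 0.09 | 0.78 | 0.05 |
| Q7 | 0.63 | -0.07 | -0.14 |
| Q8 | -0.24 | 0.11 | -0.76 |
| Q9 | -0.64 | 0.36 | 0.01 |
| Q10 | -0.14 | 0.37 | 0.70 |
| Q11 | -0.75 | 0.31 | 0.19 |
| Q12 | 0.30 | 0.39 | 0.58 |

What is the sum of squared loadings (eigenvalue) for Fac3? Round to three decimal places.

1.605

SS loadings for Fac3 = 0.32² + 0.20² + 0.05² + (-0.14)² + (-0.76)² + 0.01² + 0.70² + 0.19² + 0.58² = 0.1024 + 0.0400 + 0.0025 + 0.0196 + 0.5776 + 0.0001 + 0.4900 + 0.0361 + 0.3364 = 1.6047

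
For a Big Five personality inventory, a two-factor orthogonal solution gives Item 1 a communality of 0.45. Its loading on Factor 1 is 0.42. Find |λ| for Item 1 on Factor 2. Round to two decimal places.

Under orthogonal rotation h² = Σλ², so λ_Factor 2² = h² − (0.1764) = 0.45 − 0.1764 = 0.2736.
|λ| = √0.2736 = 0.5231.

0.52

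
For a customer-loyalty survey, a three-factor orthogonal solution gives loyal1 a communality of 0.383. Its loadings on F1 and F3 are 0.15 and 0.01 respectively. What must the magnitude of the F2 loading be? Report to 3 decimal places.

Under orthogonal rotation h² = Σλ², so λ_F2² = h² − (0.0226) = 0.383 − 0.0226 = 0.3604.
|λ| = √0.3604 = 0.6003.

0.600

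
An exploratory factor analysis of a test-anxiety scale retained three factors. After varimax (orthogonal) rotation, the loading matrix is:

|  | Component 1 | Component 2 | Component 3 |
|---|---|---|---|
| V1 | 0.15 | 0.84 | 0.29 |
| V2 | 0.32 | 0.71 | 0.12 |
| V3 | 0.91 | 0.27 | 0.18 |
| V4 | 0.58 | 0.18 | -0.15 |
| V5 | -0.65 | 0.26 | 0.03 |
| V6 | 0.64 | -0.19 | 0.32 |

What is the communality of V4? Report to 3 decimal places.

h² = 0.58² + 0.18² + (-0.15)² = 0.3364 + 0.0324 + 0.0225 = 0.3913

0.391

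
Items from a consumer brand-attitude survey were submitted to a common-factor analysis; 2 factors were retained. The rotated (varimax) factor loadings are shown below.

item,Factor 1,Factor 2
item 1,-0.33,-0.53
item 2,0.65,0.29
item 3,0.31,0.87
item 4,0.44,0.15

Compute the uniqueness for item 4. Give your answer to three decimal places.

h² = 0.44² + 0.15² = 0.1936 + 0.0225 = 0.2161
Uniqueness u² = 1 − h² = 1 − 0.2161 = 0.7839

0.784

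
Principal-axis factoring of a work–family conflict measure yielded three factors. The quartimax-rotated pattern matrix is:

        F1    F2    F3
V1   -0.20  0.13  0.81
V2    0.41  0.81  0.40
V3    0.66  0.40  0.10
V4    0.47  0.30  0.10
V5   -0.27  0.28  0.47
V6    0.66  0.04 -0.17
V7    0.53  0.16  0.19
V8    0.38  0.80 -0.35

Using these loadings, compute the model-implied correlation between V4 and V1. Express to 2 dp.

r̂ = Σ λ_i·λ_j across factors = (0.47)(-0.20) + (0.30)(0.13) + (0.10)(0.81)
  = -0.0940 +0.0390 +0.0810 = 0.0260

0.03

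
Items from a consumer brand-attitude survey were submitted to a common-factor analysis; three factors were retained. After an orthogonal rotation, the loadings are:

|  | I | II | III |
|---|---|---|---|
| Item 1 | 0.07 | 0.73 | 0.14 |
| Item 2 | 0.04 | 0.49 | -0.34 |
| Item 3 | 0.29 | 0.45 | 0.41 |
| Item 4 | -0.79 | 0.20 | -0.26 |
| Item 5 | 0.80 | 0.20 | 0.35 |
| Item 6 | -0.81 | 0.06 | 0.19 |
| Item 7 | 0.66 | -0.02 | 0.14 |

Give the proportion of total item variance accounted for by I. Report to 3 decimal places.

0.349

SS loadings for I = 0.07² + 0.04² + 0.29² + (-0.79)² + 0.80² + (-0.81)² + 0.66² = 2.4464
Proportion of variance = 2.4464 / 7 = 0.3495.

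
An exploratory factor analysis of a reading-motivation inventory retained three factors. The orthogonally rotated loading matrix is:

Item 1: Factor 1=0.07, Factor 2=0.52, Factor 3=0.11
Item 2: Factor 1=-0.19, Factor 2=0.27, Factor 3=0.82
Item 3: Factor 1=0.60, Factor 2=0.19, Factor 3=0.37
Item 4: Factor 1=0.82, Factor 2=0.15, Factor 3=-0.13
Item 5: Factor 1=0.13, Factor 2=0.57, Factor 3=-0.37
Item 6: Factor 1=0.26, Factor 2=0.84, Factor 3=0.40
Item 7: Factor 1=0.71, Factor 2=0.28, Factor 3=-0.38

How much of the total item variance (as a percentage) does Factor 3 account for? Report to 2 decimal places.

SS loadings for Factor 3 = 0.11² + 0.82² + 0.37² + (-0.13)² + (-0.37)² + 0.40² + (-0.38)² = 1.2796
With 7 standardized items, total variance = 7. Proportion = 1.2796/7 = 0.1828 → 18.28%.

18.28%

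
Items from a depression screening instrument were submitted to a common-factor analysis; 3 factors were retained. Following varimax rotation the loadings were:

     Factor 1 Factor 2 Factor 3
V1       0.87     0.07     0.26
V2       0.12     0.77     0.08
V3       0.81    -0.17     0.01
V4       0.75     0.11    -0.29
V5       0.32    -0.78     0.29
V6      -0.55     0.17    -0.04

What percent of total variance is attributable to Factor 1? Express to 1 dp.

SS loadings for Factor 1 = 0.87² + 0.12² + 0.81² + 0.75² + 0.32² + (-0.55)² = 2.3948
With 6 standardized items, total variance = 6. Proportion = 2.3948/6 = 0.3991 → 39.91%.

39.9%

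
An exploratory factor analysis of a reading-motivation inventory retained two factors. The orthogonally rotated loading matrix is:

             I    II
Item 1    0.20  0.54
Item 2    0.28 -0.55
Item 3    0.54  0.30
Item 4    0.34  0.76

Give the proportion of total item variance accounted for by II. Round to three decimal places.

0.315

SS loadings for II = 0.54² + (-0.55)² + 0.30² + 0.76² = 1.2617
Proportion of variance = 1.2617 / 4 = 0.3154.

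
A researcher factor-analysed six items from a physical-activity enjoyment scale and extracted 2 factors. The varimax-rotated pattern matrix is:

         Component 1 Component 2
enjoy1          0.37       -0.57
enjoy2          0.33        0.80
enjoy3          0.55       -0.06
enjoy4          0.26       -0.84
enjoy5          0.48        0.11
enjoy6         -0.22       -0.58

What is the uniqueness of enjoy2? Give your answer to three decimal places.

h² = 0.33² + 0.80² = 0.1089 + 0.6400 = 0.7489
Uniqueness u² = 1 − h² = 1 − 0.7489 = 0.2511

0.251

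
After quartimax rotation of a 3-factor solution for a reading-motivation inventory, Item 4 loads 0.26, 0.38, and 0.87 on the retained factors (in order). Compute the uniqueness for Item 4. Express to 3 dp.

0.031

h² = 0.26² + 0.38² + 0.87² = 0.0676 + 0.1444 + 0.7569 = 0.9689
Uniqueness u² = 1 − h² = 1 − 0.9689 = 0.0311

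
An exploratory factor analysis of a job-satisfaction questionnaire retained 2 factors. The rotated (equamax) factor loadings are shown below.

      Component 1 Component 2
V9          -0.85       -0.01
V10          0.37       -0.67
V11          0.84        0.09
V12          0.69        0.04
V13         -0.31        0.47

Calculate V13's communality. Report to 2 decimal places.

0.32

h² = (-0.31)² + 0.47² = 0.0961 + 0.2209 = 0.3170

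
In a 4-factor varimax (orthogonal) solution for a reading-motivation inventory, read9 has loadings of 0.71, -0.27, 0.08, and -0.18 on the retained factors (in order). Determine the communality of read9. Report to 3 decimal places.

h² = 0.71² + (-0.27)² + 0.08² + (-0.18)² = 0.5041 + 0.0729 + 0.0064 + 0.0324 = 0.6158

0.616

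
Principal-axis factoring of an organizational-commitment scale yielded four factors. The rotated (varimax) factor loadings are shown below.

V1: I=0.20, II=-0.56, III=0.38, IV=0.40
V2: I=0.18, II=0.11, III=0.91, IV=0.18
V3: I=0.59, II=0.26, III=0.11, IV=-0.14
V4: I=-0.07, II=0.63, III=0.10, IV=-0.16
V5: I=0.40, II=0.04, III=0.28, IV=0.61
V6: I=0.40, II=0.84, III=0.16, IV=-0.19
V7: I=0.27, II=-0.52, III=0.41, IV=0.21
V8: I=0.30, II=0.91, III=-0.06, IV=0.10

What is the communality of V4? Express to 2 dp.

0.44

h² = (-0.07)² + 0.63² + 0.10² + (-0.16)² = 0.0049 + 0.3969 + 0.0100 + 0.0256 = 0.4374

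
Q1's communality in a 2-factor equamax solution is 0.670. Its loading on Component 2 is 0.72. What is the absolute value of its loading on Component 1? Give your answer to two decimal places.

Under orthogonal rotation h² = Σλ², so λ_Component 1² = h² − (0.5184) = 0.670 − 0.5184 = 0.1516.
|λ| = √0.1516 = 0.3894.

0.39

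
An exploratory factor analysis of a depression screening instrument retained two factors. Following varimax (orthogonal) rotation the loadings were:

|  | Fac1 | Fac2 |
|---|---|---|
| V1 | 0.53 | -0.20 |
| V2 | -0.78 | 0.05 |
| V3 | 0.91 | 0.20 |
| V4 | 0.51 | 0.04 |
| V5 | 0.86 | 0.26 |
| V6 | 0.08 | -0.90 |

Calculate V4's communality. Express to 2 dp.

h² = 0.51² + 0.04² = 0.2601 + 0.0016 = 0.2617

0.26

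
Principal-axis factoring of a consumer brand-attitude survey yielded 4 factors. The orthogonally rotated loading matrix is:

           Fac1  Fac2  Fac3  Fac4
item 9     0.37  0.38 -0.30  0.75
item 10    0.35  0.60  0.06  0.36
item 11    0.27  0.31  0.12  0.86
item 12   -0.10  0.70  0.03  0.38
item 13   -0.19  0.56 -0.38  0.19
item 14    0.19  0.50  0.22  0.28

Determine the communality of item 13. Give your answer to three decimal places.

h² = (-0.19)² + 0.56² + (-0.38)² + 0.19² = 0.0361 + 0.3136 + 0.1444 + 0.0361 = 0.5302

0.530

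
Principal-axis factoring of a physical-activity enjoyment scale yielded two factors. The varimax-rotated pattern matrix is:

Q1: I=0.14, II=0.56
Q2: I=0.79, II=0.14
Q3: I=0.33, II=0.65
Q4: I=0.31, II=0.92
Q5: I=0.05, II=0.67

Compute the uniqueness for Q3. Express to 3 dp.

0.469

h² = 0.33² + 0.65² = 0.1089 + 0.4225 = 0.5314
Uniqueness u² = 1 − h² = 1 − 0.5314 = 0.4686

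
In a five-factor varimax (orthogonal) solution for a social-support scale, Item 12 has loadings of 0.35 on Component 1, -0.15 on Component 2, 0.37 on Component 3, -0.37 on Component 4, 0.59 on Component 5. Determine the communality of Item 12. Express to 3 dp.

0.767

h² = 0.35² + (-0.15)² + 0.37² + (-0.37)² + 0.59² = 0.1225 + 0.0225 + 0.1369 + 0.1369 + 0.3481 = 0.7669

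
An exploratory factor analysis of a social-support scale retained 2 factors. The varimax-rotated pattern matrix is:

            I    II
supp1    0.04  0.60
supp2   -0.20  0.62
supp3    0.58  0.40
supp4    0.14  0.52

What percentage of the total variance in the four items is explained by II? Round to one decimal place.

SS loadings for II = 0.60² + 0.62² + 0.40² + 0.52² = 1.1748
With 4 standardized items, total variance = 4. Proportion = 1.1748/4 = 0.2937 → 29.37%.

29.4%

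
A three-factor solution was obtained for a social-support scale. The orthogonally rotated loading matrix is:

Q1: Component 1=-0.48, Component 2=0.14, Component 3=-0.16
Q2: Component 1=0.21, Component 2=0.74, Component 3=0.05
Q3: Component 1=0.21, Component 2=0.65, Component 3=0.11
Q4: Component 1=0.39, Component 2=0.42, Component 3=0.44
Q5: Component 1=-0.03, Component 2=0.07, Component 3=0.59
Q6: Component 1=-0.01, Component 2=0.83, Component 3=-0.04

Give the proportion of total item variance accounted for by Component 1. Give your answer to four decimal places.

SS loadings for Component 1 = (-0.48)² + 0.21² + 0.21² + 0.39² + (-0.03)² + (-0.01)² = 0.4717
Proportion of variance = 0.4717 / 6 = 0.0786.

0.0786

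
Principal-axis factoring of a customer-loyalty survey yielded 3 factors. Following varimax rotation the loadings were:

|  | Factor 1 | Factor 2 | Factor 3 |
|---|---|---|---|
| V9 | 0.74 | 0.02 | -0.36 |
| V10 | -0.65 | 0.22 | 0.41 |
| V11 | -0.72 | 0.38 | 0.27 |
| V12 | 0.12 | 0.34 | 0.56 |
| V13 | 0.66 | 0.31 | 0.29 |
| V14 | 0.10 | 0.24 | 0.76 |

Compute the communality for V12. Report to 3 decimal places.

h² = 0.12² + 0.34² + 0.56² = 0.0144 + 0.1156 + 0.3136 = 0.4436

0.444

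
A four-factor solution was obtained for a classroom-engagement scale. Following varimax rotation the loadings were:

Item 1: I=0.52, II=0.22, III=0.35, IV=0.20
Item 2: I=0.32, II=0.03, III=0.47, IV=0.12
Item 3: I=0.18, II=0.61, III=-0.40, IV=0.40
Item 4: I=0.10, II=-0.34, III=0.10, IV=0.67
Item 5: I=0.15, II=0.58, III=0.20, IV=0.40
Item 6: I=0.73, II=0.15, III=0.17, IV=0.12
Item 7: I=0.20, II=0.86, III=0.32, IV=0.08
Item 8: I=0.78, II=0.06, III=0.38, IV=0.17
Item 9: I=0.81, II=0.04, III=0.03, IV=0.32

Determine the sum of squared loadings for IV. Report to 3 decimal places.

0.975

SS loadings for IV = 0.20² + 0.12² + 0.40² + 0.67² + 0.40² + 0.12² + 0.08² + 0.17² + 0.32² = 0.0400 + 0.0144 + 0.1600 + 0.4489 + 0.1600 + 0.0144 + 0.0064 + 0.0289 + 0.1024 = 0.9754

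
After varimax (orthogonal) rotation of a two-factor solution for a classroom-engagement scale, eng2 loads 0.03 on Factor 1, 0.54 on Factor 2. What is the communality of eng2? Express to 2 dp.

h² = 0.03² + 0.54² = 0.0009 + 0.2916 = 0.2925

0.29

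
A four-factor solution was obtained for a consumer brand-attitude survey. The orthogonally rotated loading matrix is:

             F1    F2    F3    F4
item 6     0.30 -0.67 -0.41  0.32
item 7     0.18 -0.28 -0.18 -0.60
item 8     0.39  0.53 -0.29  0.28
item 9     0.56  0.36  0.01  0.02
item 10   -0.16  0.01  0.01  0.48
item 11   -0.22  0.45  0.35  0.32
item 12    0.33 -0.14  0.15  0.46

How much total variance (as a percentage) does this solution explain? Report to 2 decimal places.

49.23%

Communalities: 0.8094, 0.5032, 0.5955, 0.4437, 0.2562, 0.4758, 0.3626; Σh² = 3.4464.
Total variance with 7 standardized items is 7, so the solution explains 3.4464/7 = 0.4923 = 49.23%.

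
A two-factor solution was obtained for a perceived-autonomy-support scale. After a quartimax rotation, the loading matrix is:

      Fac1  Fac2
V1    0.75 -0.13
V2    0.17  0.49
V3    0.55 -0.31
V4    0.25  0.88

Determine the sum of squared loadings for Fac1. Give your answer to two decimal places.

SS loadings for Fac1 = 0.75² + 0.17² + 0.55² + 0.25² = 0.5625 + 0.0289 + 0.3025 + 0.0625 = 0.9564

0.96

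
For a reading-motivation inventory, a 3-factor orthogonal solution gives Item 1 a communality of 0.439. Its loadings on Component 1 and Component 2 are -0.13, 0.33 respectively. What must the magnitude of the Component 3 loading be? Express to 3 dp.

Under orthogonal rotation h² = Σλ², so λ_Component 3² = h² − (0.1258) = 0.439 − 0.1258 = 0.3132.
|λ| = √0.3132 = 0.5596.

0.560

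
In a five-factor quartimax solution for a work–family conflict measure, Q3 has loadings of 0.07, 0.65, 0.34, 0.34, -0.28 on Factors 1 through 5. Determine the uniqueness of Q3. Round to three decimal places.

h² = 0.07² + 0.65² + 0.34² + 0.34² + (-0.28)² = 0.0049 + 0.4225 + 0.1156 + 0.1156 + 0.0784 = 0.7370
Uniqueness u² = 1 − h² = 1 − 0.7370 = 0.2630

0.263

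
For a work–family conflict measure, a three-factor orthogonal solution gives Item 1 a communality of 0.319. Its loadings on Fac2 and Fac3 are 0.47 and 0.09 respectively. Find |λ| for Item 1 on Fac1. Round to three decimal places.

0.300

Under orthogonal rotation h² = Σλ², so λ_Fac1² = h² − (0.2290) = 0.319 − 0.2290 = 0.0900.
|λ| = √0.0900 = 0.3000.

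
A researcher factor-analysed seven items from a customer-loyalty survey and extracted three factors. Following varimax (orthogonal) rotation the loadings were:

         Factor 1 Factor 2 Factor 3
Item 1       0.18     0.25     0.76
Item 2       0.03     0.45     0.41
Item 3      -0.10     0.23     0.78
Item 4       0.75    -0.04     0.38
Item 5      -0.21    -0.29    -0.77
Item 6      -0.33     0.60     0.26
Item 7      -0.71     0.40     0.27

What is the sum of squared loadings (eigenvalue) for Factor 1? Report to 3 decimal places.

SS loadings for Factor 1 = 0.18² + 0.03² + (-0.10)² + 0.75² + (-0.21)² + (-0.33)² + (-0.71)² = 0.0324 + 0.0009 + 0.0100 + 0.5625 + 0.0441 + 0.1089 + 0.5041 = 1.2629

1.263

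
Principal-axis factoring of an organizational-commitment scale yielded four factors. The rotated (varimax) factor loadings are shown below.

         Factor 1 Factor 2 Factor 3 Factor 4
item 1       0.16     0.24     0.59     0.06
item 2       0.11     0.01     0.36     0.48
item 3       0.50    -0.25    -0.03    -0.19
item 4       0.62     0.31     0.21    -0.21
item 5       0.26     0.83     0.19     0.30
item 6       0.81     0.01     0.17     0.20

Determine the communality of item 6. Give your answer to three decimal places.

0.725

h² = 0.81² + 0.01² + 0.17² + 0.20² = 0.6561 + 0.0001 + 0.0289 + 0.0400 = 0.7251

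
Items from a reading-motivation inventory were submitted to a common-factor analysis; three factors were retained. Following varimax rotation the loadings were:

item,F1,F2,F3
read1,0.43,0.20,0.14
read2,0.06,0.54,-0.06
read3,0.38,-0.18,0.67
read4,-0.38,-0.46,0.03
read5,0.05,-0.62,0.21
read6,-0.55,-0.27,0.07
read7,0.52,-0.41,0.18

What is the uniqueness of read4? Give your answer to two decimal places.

0.64

h² = (-0.38)² + (-0.46)² + 0.03² = 0.1444 + 0.2116 + 0.0009 = 0.3569
Uniqueness u² = 1 − h² = 1 − 0.3569 = 0.6431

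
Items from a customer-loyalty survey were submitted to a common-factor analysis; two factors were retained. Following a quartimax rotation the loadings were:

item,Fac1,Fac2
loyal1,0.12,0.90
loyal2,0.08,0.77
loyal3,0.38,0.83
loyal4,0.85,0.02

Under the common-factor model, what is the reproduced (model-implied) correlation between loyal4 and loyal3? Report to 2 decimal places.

0.34

r̂ = Σ λ_i·λ_j across factors = (0.85)(0.38) + (0.02)(0.83)
  = +0.3230 +0.0166 = 0.3396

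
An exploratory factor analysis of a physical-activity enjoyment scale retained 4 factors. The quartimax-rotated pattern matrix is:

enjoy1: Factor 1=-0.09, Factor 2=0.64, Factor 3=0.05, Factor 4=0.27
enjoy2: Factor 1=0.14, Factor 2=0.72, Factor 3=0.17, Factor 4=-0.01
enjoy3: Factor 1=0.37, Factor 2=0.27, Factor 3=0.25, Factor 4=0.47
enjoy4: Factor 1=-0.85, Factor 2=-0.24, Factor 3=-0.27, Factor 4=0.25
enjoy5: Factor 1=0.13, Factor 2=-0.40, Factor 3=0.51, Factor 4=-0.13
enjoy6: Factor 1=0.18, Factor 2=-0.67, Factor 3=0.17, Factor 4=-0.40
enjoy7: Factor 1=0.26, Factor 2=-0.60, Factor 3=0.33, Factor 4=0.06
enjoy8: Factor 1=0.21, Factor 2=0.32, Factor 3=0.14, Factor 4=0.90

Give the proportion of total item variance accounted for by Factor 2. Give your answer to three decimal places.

0.266

SS loadings for Factor 2 = 0.64² + 0.72² + 0.27² + (-0.24)² + (-0.40)² + (-0.67)² + (-0.60)² + 0.32² = 2.1298
Proportion of variance = 2.1298 / 8 = 0.2662.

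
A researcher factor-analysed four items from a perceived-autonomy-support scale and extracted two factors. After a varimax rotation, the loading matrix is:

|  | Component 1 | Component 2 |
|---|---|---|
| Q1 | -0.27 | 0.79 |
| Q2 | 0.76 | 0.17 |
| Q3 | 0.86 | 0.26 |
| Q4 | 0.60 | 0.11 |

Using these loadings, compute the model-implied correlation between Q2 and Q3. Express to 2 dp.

r̂ = Σ λ_i·λ_j across factors = (0.76)(0.86) + (0.17)(0.26)
  = +0.6536 +0.0442 = 0.6978

0.70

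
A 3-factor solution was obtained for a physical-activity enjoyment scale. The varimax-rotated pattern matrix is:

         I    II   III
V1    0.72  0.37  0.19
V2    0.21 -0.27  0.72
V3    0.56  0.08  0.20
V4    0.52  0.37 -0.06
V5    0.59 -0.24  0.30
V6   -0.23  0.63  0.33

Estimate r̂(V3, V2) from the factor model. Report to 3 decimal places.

0.240

r̂ = Σ λ_i·λ_j across factors = (0.56)(0.21) + (0.08)(-0.27) + (0.20)(0.72)
  = +0.1176 -0.0216 +0.1440 = 0.2400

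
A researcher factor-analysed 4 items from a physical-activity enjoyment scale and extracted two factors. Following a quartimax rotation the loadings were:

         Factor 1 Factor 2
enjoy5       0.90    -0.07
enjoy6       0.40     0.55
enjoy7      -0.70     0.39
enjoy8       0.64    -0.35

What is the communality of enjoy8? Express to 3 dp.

h² = 0.64² + (-0.35)² = 0.4096 + 0.1225 = 0.5321

0.532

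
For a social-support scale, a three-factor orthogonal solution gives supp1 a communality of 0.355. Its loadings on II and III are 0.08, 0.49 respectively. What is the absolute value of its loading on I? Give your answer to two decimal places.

Under orthogonal rotation h² = Σλ², so λ_I² = h² − (0.2465) = 0.355 − 0.2465 = 0.1085.
|λ| = √0.1085 = 0.3294.

0.33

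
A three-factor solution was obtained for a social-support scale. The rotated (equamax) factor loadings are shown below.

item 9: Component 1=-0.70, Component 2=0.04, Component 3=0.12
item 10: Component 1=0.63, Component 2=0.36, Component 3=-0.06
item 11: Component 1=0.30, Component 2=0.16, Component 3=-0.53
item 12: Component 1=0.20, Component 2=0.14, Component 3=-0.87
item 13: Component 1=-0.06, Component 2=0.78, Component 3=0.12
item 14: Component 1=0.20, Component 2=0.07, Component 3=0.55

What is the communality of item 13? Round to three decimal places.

h² = (-0.06)² + 0.78² + 0.12² = 0.0036 + 0.6084 + 0.0144 = 0.6264

0.626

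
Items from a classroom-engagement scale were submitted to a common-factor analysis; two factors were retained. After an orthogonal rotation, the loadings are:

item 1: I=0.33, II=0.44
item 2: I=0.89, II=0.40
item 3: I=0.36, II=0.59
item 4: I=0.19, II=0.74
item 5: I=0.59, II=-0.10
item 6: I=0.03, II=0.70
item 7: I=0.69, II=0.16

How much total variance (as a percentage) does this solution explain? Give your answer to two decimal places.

52.38%

Communalities: 0.3025, 0.9521, 0.4777, 0.5837, 0.3581, 0.4909, 0.5017; Σh² = 3.6667.
Total variance with 7 standardized items is 7, so the solution explains 3.6667/7 = 0.5238 = 52.38%.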